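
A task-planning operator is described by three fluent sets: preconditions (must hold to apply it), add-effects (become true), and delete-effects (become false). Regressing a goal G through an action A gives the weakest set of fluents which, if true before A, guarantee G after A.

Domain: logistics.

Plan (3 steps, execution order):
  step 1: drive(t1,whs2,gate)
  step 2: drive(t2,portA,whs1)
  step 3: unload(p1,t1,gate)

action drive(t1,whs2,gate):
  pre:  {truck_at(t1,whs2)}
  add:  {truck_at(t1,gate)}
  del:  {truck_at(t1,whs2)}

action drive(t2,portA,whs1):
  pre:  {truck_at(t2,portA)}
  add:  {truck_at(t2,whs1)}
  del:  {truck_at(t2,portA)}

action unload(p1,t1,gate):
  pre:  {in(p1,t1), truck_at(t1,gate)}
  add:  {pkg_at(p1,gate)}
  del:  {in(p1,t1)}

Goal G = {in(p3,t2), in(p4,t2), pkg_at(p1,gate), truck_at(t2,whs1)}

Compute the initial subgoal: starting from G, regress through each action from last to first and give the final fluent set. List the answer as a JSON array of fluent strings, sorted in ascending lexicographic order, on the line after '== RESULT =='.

Work backward from the goal:
  through step 3 (unload(p1,t1,gate)): drop {pkg_at(p1,gate)}, keep {in(p3,t2), in(p4,t2), truck_at(t2,whs1)}, require {in(p1,t1), truck_at(t1,gate)}
    → {in(p1,t1), in(p3,t2), in(p4,t2), truck_at(t1,gate), truck_at(t2,whs1)}
  through step 2 (drive(t2,portA,whs1)): drop {truck_at(t2,whs1)}, keep {in(p1,t1), in(p3,t2), in(p4,t2), truck_at(t1,gate)}, require {truck_at(t2,portA)}
    → {in(p1,t1), in(p3,t2), in(p4,t2), truck_at(t1,gate), truck_at(t2,portA)}
  through step 1 (drive(t1,whs2,gate)): drop {truck_at(t1,gate)}, keep {in(p1,t1), in(p3,t2), in(p4,t2), truck_at(t2,portA)}, require {truck_at(t1,whs2)}
    → {in(p1,t1), in(p3,t2), in(p4,t2), truck_at(t1,whs2), truck_at(t2,portA)}

== RESULT ==
["in(p1,t1)", "in(p3,t2)", "in(p4,t2)", "truck_at(t1,whs2)", "truck_at(t2,portA)"]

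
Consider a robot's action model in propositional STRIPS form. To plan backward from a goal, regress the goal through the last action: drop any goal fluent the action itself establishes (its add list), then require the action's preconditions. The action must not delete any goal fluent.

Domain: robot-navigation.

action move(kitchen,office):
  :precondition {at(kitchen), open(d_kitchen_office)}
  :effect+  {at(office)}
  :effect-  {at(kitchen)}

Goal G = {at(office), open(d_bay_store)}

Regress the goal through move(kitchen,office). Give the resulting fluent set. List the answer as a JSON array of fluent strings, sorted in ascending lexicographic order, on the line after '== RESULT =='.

Compute (G \ add) ∪ pre:
  G ∩ del = {}  (empty — regression defined)
  G \ add = {at(office), open(d_bay_store)} \ {at(office)} = {open(d_bay_store)}
  ∪ pre   = {open(d_bay_store)} ∪ {at(kitchen), open(d_kitchen_office)}
          = {at(kitchen), open(d_bay_store), open(d_kitchen_office)}

== RESULT ==
["at(kitchen)", "open(d_bay_store)", "open(d_kitchen_office)"]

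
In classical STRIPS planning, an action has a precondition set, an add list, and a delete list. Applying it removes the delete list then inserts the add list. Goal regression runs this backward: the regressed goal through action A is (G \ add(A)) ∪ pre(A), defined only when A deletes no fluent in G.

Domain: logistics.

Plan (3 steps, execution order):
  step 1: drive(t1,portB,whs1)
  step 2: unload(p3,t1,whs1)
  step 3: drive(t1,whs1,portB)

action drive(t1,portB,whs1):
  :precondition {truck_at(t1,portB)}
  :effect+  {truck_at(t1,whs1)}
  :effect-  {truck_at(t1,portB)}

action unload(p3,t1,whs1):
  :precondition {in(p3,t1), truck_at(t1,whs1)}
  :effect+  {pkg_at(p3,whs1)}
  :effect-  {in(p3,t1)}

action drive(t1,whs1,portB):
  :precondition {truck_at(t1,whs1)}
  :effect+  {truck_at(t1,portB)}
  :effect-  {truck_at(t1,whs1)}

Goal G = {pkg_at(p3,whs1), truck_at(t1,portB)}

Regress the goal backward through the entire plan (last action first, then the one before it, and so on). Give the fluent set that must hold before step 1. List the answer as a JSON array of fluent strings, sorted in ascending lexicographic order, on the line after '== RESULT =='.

Work backward from the goal:
  through step 3 (drive(t1,whs1,portB)): drop {truck_at(t1,portB)}, keep {pkg_at(p3,whs1)}, require {truck_at(t1,whs1)}
    → {pkg_at(p3,whs1), truck_at(t1,whs1)}
  through step 2 (unload(p3,t1,whs1)): drop {pkg_at(p3,whs1)}, keep {truck_at(t1,whs1)}, require {in(p3,t1), truck_at(t1,whs1)}
    → {in(p3,t1), truck_at(t1,whs1)}
  through step 1 (drive(t1,portB,whs1)): drop {truck_at(t1,whs1)}, keep {in(p3,t1)}, require {truck_at(t1,portB)}
    → {in(p3,t1), truck_at(t1,portB)}

== RESULT ==
["in(p3,t1)", "truck_at(t1,portB)"]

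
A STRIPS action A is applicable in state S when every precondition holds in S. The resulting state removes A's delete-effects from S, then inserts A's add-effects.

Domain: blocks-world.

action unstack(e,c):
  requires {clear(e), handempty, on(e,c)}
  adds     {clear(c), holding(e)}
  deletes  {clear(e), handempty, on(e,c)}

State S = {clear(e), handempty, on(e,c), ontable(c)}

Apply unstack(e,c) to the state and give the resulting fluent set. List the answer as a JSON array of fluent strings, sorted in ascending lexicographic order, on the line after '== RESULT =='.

Progress:
  pre ⊆ S: {clear(e), handempty, on(e,c)} ⊆ S  — applicable
  S \ del = {ontable(c)}
  ∪ add   = {clear(c), holding(e), ontable(c)}

== RESULT ==
["clear(c)", "holding(e)", "ontable(c)"]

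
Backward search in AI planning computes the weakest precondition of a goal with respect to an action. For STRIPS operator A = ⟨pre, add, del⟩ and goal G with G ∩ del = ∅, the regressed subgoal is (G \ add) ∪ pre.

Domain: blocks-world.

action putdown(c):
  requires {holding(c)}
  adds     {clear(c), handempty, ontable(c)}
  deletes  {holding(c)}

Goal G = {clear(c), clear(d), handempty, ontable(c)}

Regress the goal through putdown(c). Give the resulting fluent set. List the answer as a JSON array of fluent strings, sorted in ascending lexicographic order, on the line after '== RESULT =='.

Regress:
  G ∩ del = {}  (empty — regression defined)
  G \ add = {clear(c), clear(d), handempty, ontable(c)} \ {clear(c), handempty, ontable(c)} = {clear(d)}
  ∪ pre   = {clear(d)} ∪ {holding(c)}
          = {clear(d), holding(c)}

== RESULT ==
["clear(d)", "holding(c)"]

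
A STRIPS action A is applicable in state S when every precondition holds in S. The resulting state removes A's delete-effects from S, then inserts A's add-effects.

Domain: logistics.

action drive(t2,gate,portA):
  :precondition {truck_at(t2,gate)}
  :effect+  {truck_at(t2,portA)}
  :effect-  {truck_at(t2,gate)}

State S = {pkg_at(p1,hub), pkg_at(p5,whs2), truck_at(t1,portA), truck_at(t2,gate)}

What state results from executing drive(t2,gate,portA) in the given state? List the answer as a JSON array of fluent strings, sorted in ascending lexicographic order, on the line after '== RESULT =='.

Progress:
  pre ⊆ S: {truck_at(t2,gate)} ⊆ S  — applicable
  S \ del = {pkg_at(p1,hub), pkg_at(p5,whs2), truck_at(t1,portA)}
  ∪ add   = {pkg_at(p1,hub), pkg_at(p5,whs2), truck_at(t1,portA), truck_at(t2,portA)}

== RESULT ==
["pkg_at(p1,hub)", "pkg_at(p5,whs2)", "truck_at(t1,portA)", "truck_at(t2,portA)"]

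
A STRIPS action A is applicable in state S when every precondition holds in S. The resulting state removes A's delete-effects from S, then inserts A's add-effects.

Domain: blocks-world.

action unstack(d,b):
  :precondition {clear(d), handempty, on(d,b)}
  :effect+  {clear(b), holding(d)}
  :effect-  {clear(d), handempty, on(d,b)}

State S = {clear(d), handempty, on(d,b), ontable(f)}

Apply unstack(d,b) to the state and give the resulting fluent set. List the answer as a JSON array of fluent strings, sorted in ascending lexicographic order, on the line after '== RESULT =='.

Compute (S \ del) ∪ add:
  pre ⊆ S: {clear(d), handempty, on(d,b)} ⊆ S  — applicable
  S \ del = {ontable(f)}
  ∪ add   = {clear(b), holding(d), ontable(f)}

== RESULT ==
["clear(b)", "holding(d)", "ontable(f)"]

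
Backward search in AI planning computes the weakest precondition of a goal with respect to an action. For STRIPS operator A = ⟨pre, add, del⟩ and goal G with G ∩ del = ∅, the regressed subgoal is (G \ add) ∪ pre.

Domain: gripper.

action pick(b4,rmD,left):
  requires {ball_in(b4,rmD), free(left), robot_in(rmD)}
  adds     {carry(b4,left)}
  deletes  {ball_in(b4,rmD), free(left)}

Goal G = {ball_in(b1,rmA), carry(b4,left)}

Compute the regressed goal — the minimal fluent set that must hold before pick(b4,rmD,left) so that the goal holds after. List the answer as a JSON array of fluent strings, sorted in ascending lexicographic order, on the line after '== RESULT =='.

Compute (G \ add) ∪ pre:
  G ∩ del = {}  (empty — regression defined)
  G \ add = {ball_in(b1,rmA), carry(b4,left)} \ {carry(b4,left)} = {ball_in(b1,rmA)}
  ∪ pre   = {ball_in(b1,rmA)} ∪ {ball_in(b4,rmD), free(left), robot_in(rmD)}
          = {ball_in(b1,rmA), ball_in(b4,rmD), free(left), robot_in(rmD)}

== RESULT ==
["ball_in(b1,rmA)", "ball_in(b4,rmD)", "free(left)", "robot_in(rmD)"]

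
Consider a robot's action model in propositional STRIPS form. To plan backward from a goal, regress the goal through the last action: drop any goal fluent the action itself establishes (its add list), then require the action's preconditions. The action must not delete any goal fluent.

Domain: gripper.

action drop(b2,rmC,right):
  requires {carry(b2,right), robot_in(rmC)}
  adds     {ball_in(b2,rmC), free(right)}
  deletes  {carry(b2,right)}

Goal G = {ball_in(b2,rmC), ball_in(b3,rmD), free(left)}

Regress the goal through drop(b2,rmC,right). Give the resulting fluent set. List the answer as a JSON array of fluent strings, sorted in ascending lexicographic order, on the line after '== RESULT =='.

Compute (G \ add) ∪ pre:
  G ∩ del = {}  (empty — regression defined)
  G \ add = {ball_in(b2,rmC), ball_in(b3,rmD), free(left)} \ {ball_in(b2,rmC), free(right)} = {ball_in(b3,rmD), free(left)}
  ∪ pre   = {ball_in(b3,rmD), free(left)} ∪ {carry(b2,right), robot_in(rmC)}
          = {ball_in(b3,rmD), carry(b2,right), free(left), robot_in(rmC)}

== RESULT ==
["ball_in(b3,rmD)", "carry(b2,right)", "free(left)", "robot_in(rmC)"]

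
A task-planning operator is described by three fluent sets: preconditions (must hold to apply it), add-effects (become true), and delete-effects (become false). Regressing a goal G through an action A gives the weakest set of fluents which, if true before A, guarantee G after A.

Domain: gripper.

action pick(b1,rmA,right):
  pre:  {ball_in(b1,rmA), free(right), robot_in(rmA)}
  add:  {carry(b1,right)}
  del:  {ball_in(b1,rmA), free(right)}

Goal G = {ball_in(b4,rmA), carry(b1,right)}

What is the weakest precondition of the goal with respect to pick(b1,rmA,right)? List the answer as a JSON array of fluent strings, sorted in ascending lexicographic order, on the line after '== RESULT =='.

Regress:
  G ∩ del = {}  (empty — regression defined)
  G \ add = {ball_in(b4,rmA), carry(b1,right)} \ {carry(b1,right)} = {ball_in(b4,rmA)}
  ∪ pre   = {ball_in(b4,rmA)} ∪ {ball_in(b1,rmA), free(right), robot_in(rmA)}
          = {ball_in(b1,rmA), ball_in(b4,rmA), free(right), robot_in(rmA)}

== RESULT ==
["ball_in(b1,rmA)", "ball_in(b4,rmA)", "free(right)", "robot_in(rmA)"]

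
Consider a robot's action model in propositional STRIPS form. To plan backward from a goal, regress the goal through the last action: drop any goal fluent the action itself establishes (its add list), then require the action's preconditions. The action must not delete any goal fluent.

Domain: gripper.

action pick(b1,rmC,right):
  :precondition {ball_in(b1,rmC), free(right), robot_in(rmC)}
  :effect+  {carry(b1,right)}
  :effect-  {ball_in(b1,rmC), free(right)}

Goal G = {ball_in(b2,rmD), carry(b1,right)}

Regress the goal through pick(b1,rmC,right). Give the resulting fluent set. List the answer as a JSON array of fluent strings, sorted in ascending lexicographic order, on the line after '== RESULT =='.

Regress:
  G ∩ del = {}  (empty — regression defined)
  G \ add = {ball_in(b2,rmD), carry(b1,right)} \ {carry(b1,right)} = {ball_in(b2,rmD)}
  ∪ pre   = {ball_in(b2,rmD)} ∪ {ball_in(b1,rmC), free(right), robot_in(rmC)}
          = {ball_in(b1,rmC), ball_in(b2,rmD), free(right), robot_in(rmC)}

== RESULT ==
["ball_in(b1,rmC)", "ball_in(b2,rmD)", "free(right)", "robot_in(rmC)"]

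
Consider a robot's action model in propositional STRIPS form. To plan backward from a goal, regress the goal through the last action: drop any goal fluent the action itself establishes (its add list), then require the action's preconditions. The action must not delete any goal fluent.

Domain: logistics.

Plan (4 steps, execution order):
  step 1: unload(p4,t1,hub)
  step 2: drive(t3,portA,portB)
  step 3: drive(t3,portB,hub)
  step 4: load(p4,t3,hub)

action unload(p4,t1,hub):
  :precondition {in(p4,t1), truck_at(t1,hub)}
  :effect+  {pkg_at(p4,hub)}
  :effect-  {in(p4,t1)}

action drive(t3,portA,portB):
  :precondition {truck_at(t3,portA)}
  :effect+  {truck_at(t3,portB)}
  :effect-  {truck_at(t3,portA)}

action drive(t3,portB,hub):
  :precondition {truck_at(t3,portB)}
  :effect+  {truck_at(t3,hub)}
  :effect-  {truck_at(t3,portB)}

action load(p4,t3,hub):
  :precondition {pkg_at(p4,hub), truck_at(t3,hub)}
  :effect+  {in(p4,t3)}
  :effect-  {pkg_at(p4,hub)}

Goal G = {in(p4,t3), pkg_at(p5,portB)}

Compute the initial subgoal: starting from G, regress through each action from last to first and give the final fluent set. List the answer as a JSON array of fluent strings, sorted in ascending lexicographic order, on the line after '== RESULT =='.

Regress step by step:
  through step 4 (load(p4,t3,hub)): drop {in(p4,t3)}, keep {pkg_at(p5,portB)}, require {pkg_at(p4,hub), truck_at(t3,hub)}
    → {pkg_at(p4,hub), pkg_at(p5,portB), truck_at(t3,hub)}
  through step 3 (drive(t3,portB,hub)): drop {truck_at(t3,hub)}, keep {pkg_at(p4,hub), pkg_at(p5,portB)}, require {truck_at(t3,portB)}
    → {pkg_at(p4,hub), pkg_at(p5,portB), truck_at(t3,portB)}
  through step 2 (drive(t3,portA,portB)): drop {truck_at(t3,portB)}, keep {pkg_at(p4,hub), pkg_at(p5,portB)}, require {truck_at(t3,portA)}
    → {pkg_at(p4,hub), pkg_at(p5,portB), truck_at(t3,portA)}
  through step 1 (unload(p4,t1,hub)): drop {pkg_at(p4,hub)}, keep {pkg_at(p5,portB), truck_at(t3,portA)}, require {in(p4,t1), truck_at(t1,hub)}
    → {in(p4,t1), pkg_at(p5,portB), truck_at(t1,hub), truck_at(t3,portA)}

== RESULT ==
["in(p4,t1)", "pkg_at(p5,portB)", "truck_at(t1,hub)", "truck_at(t3,portA)"]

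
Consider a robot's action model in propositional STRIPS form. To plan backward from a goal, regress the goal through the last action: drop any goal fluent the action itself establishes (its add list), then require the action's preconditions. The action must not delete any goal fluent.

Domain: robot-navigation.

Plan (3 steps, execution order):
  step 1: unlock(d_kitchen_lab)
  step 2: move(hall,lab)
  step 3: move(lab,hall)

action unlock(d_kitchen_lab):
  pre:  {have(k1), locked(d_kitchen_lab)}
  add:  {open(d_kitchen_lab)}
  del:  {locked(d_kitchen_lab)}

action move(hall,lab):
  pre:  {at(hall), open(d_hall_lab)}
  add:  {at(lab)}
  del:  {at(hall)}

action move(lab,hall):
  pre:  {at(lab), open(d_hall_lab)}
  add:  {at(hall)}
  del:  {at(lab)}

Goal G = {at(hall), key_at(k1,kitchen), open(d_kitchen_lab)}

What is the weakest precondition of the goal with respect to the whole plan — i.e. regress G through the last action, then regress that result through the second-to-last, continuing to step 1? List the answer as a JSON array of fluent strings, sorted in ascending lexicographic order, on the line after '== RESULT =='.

Work backward from the goal:
  through step 3 (move(lab,hall)): drop {at(hall)}, keep {key_at(k1,kitchen), open(d_kitchen_lab)}, require {at(lab), open(d_hall_lab)}
    → {at(lab), key_at(k1,kitchen), open(d_hall_lab), open(d_kitchen_lab)}
  through step 2 (move(hall,lab)): drop {at(lab)}, keep {key_at(k1,kitchen), open(d_hall_lab), open(d_kitchen_lab)}, require {at(hall), open(d_hall_lab)}
    → {at(hall), key_at(k1,kitchen), open(d_hall_lab), open(d_kitchen_lab)}
  through step 1 (unlock(d_kitchen_lab)): drop {open(d_kitchen_lab)}, keep {at(hall), key_at(k1,kitchen), open(d_hall_lab)}, require {have(k1), locked(d_kitchen_lab)}
    → {at(hall), have(k1), key_at(k1,kitchen), locked(d_kitchen_lab), open(d_hall_lab)}

== RESULT ==
["at(hall)", "have(k1)", "key_at(k1,kitchen)", "locked(d_kitchen_lab)", "open(d_hall_lab)"]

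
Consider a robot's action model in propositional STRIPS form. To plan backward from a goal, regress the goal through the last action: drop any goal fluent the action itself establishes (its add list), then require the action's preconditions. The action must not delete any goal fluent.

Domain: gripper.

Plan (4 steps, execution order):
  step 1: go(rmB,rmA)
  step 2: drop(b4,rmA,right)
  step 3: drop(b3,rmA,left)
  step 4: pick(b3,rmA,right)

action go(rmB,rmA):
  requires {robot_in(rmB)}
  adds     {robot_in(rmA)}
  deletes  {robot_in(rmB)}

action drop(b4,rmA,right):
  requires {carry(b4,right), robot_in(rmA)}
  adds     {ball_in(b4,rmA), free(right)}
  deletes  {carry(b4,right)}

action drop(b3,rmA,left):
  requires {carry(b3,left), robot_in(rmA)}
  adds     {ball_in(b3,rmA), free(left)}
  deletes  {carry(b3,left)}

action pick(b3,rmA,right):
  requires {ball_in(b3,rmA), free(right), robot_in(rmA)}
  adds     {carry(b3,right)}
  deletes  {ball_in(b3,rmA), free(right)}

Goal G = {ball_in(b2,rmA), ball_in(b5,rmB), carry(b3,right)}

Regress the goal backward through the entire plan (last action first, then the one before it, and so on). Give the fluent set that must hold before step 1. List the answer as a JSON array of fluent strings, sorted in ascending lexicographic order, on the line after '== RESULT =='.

Regress step by step:
  through step 4 (pick(b3,rmA,right)): drop {carry(b3,right)}, keep {ball_in(b2,rmA), ball_in(b5,rmB)}, require {ball_in(b3,rmA), free(right), robot_in(rmA)}
    → {ball_in(b2,rmA), ball_in(b3,rmA), ball_in(b5,rmB), free(right), robot_in(rmA)}
  through step 3 (drop(b3,rmA,left)): drop {ball_in(b3,rmA)}, keep {ball_in(b2,rmA), ball_in(b5,rmB), free(right), robot_in(rmA)}, require {carry(b3,left), robot_in(rmA)}
    → {ball_in(b2,rmA), ball_in(b5,rmB), carry(b3,left), free(right), robot_in(rmA)}
  through step 2 (drop(b4,rmA,right)): drop {free(right)}, keep {ball_in(b2,rmA), ball_in(b5,rmB), carry(b3,left), robot_in(rmA)}, require {carry(b4,right), robot_in(rmA)}
    → {ball_in(b2,rmA), ball_in(b5,rmB), carry(b3,left), carry(b4,right), robot_in(rmA)}
  through step 1 (go(rmB,rmA)): drop {robot_in(rmA)}, keep {ball_in(b2,rmA), ball_in(b5,rmB), carry(b3,left), carry(b4,right)}, require {robot_in(rmB)}
    → {ball_in(b2,rmA), ball_in(b5,rmB), carry(b3,left), carry(b4,right), robot_in(rmB)}

== RESULT ==
["ball_in(b2,rmA)", "ball_in(b5,rmB)", "carry(b3,left)", "carry(b4,right)", "robot_in(rmB)"]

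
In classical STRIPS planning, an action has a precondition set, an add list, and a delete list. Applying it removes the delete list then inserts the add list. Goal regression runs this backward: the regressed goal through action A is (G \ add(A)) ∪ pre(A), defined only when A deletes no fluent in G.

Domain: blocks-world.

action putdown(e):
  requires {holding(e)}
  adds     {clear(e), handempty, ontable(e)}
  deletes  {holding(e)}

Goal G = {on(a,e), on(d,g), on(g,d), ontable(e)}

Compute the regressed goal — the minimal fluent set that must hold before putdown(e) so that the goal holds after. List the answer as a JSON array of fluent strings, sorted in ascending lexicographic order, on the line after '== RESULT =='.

Regress:
  G ∩ del = {}  (empty — regression defined)
  G \ add = {on(a,e), on(d,g), on(g,d), ontable(e)} \ {clear(e), handempty, ontable(e)} = {on(a,e), on(d,g), on(g,d)}
  ∪ pre   = {on(a,e), on(d,g), on(g,d)} ∪ {holding(e)}
          = {holding(e), on(a,e), on(d,g), on(g,d)}

== RESULT ==
["holding(e)", "on(a,e)", "on(d,g)", "on(g,d)"]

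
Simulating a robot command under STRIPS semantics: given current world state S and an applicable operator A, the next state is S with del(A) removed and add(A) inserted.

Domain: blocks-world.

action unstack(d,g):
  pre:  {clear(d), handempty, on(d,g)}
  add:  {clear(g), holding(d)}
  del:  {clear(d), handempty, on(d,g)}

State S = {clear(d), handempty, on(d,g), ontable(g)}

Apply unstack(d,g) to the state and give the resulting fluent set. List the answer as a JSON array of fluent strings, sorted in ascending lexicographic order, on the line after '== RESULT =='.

Compute (S \ del) ∪ add:
  pre ⊆ S: {clear(d), handempty, on(d,g)} ⊆ S  — applicable
  S \ del = {ontable(g)}
  ∪ add   = {clear(g), holding(d), ontable(g)}

== RESULT ==
["clear(g)", "holding(d)", "ontable(g)"]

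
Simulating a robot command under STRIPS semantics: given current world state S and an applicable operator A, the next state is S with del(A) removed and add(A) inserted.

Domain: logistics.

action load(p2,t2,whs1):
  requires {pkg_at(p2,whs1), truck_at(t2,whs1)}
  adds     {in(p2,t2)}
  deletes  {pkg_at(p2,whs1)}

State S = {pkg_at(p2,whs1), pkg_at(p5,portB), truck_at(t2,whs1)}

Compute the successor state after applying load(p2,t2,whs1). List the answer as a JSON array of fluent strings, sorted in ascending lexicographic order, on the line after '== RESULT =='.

Compute (S \ del) ∪ add:
  pre ⊆ S: {pkg_at(p2,whs1), truck_at(t2,whs1)} ⊆ S  — applicable
  S \ del = {pkg_at(p5,portB), truck_at(t2,whs1)}
  ∪ add   = {in(p2,t2), pkg_at(p5,portB), truck_at(t2,whs1)}

== RESULT ==
["in(p2,t2)", "pkg_at(p5,portB)", "truck_at(t2,whs1)"]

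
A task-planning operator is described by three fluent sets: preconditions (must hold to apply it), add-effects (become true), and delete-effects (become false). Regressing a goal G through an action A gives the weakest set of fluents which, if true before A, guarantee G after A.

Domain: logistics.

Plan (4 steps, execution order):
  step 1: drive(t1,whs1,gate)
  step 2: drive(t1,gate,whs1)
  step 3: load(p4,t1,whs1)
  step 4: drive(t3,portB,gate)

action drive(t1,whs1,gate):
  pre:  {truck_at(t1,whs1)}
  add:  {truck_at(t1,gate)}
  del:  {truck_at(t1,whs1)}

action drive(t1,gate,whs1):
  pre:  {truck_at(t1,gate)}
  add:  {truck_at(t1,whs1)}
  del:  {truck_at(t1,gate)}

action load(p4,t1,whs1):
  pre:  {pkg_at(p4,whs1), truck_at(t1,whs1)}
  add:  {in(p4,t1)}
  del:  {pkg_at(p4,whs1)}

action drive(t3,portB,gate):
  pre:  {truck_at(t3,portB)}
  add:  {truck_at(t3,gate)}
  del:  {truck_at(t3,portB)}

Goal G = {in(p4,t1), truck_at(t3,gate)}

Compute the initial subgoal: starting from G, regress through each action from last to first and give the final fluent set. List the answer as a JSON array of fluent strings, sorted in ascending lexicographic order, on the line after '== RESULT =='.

Work backward from the goal:
  through step 4 (drive(t3,portB,gate)): drop {truck_at(t3,gate)}, keep {in(p4,t1)}, require {truck_at(t3,portB)}
    → {in(p4,t1), truck_at(t3,portB)}
  through step 3 (load(p4,t1,whs1)): drop {in(p4,t1)}, keep {truck_at(t3,portB)}, require {pkg_at(p4,whs1), truck_at(t1,whs1)}
    → {pkg_at(p4,whs1), truck_at(t1,whs1), truck_at(t3,portB)}
  through step 2 (drive(t1,gate,whs1)): drop {truck_at(t1,whs1)}, keep {pkg_at(p4,whs1), truck_at(t3,portB)}, require {truck_at(t1,gate)}
    → {pkg_at(p4,whs1), truck_at(t1,gate), truck_at(t3,portB)}
  through step 1 (drive(t1,whs1,gate)): drop {truck_at(t1,gate)}, keep {pkg_at(p4,whs1), truck_at(t3,portB)}, require {truck_at(t1,whs1)}
    → {pkg_at(p4,whs1), truck_at(t1,whs1), truck_at(t3,portB)}

== RESULT ==
["pkg_at(p4,whs1)", "truck_at(t1,whs1)", "truck_at(t3,portB)"]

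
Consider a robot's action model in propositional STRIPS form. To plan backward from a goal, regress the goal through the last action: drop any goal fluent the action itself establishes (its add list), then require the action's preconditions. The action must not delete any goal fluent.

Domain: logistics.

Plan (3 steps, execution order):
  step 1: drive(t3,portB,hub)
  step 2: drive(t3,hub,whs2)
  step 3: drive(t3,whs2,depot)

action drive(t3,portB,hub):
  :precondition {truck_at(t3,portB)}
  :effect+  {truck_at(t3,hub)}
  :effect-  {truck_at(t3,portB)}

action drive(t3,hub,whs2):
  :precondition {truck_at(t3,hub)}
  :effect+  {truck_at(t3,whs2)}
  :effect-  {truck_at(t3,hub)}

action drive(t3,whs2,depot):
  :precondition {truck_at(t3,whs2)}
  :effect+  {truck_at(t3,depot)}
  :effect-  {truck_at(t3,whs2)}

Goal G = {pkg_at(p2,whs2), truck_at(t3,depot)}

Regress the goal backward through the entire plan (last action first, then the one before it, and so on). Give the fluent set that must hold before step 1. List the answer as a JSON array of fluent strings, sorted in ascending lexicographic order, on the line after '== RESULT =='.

Regress step by step:
  through step 3 (drive(t3,whs2,depot)): drop {truck_at(t3,depot)}, keep {pkg_at(p2,whs2)}, require {truck_at(t3,whs2)}
    → {pkg_at(p2,whs2), truck_at(t3,whs2)}
  through step 2 (drive(t3,hub,whs2)): drop {truck_at(t3,whs2)}, keep {pkg_at(p2,whs2)}, require {truck_at(t3,hub)}
    → {pkg_at(p2,whs2), truck_at(t3,hub)}
  through step 1 (drive(t3,portB,hub)): drop {truck_at(t3,hub)}, keep {pkg_at(p2,whs2)}, require {truck_at(t3,portB)}
    → {pkg_at(p2,whs2), truck_at(t3,portB)}

== RESULT ==
["pkg_at(p2,whs2)", "truck_at(t3,portB)"]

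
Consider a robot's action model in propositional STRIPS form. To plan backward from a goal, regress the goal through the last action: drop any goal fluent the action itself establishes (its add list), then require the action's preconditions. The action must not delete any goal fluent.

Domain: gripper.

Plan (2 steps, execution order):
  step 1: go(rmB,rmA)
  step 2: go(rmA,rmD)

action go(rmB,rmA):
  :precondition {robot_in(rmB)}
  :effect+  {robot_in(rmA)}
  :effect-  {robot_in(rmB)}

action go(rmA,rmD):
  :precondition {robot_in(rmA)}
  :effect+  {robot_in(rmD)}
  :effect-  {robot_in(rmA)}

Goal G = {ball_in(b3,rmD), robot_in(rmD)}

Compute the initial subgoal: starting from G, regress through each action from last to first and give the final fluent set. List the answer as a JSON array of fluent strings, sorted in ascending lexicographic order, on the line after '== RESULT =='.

Work backward from the goal:
  through step 2 (go(rmA,rmD)): drop {robot_in(rmD)}, keep {ball_in(b3,rmD)}, require {robot_in(rmA)}
    → {ball_in(b3,rmD), robot_in(rmA)}
  through step 1 (go(rmB,rmA)): drop {robot_in(rmA)}, keep {ball_in(b3,rmD)}, require {robot_in(rmB)}
    → {ball_in(b3,rmD), robot_in(rmB)}

== RESULT ==
["ball_in(b3,rmD)", "robot_in(rmB)"]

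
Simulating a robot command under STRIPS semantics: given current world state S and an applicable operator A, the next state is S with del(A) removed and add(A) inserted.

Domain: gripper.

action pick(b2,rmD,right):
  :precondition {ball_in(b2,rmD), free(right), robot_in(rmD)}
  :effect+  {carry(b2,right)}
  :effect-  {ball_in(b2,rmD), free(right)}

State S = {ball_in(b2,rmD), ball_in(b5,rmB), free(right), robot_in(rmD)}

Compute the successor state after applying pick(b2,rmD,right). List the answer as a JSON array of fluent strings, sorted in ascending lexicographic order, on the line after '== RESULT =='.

Compute (S \ del) ∪ add:
  pre ⊆ S: {ball_in(b2,rmD), free(right), robot_in(rmD)} ⊆ S  — applicable
  S \ del = {ball_in(b5,rmB), robot_in(rmD)}
  ∪ add   = {ball_in(b5,rmB), carry(b2,right), robot_in(rmD)}

== RESULT ==
["ball_in(b5,rmB)", "carry(b2,right)", "robot_in(rmD)"]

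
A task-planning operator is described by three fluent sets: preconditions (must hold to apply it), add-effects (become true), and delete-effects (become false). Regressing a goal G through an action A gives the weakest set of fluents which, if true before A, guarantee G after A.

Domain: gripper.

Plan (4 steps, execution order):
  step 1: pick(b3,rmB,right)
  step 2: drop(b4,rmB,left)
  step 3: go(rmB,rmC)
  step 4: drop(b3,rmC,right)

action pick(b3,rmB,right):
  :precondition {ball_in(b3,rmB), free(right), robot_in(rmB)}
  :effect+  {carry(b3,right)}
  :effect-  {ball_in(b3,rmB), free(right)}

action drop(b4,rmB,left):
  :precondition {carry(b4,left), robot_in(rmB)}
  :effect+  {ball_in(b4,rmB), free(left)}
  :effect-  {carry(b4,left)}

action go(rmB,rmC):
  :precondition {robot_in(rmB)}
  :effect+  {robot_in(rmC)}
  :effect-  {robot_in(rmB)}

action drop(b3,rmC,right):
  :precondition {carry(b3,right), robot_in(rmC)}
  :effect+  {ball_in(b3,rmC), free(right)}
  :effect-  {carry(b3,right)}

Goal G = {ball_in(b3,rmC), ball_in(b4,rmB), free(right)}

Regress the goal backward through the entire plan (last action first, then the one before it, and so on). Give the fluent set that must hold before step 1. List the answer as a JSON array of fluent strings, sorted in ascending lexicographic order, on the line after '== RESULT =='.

Work backward from the goal:
  through step 4 (drop(b3,rmC,right)): drop {ball_in(b3,rmC), free(right)}, keep {ball_in(b4,rmB)}, require {carry(b3,right), robot_in(rmC)}
    → {ball_in(b4,rmB), carry(b3,right), robot_in(rmC)}
  through step 3 (go(rmB,rmC)): drop {robot_in(rmC)}, keep {ball_in(b4,rmB), carry(b3,right)}, require {robot_in(rmB)}
    → {ball_in(b4,rmB), carry(b3,right), robot_in(rmB)}
  through step 2 (drop(b4,rmB,left)): drop {ball_in(b4,rmB)}, keep {carry(b3,right), robot_in(rmB)}, require {carry(b4,left), robot_in(rmB)}
    → {carry(b3,right), carry(b4,left), robot_in(rmB)}
  through step 1 (pick(b3,rmB,right)): drop {carry(b3,right)}, keep {carry(b4,left), robot_in(rmB)}, require {ball_in(b3,rmB), free(right), robot_in(rmB)}
    → {ball_in(b3,rmB), carry(b4,left), free(right), robot_in(rmB)}

== RESULT ==
["ball_in(b3,rmB)", "carry(b4,left)", "free(right)", "robot_in(rmB)"]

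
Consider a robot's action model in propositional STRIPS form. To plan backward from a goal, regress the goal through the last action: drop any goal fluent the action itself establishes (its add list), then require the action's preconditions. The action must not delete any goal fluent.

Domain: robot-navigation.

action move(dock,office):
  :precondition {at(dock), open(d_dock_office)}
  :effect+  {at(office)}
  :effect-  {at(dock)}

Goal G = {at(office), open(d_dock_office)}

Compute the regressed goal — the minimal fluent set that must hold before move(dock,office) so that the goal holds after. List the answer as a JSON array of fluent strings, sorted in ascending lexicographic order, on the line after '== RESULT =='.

Regress:
  G ∩ del = {}  (empty — regression defined)
  G \ add = {at(office), open(d_dock_office)} \ {at(office)} = {open(d_dock_office)}
  ∪ pre   = {open(d_dock_office)} ∪ {at(dock), open(d_dock_office)}
          = {at(dock), open(d_dock_office)}

== RESULT ==
["at(dock)", "open(d_dock_office)"]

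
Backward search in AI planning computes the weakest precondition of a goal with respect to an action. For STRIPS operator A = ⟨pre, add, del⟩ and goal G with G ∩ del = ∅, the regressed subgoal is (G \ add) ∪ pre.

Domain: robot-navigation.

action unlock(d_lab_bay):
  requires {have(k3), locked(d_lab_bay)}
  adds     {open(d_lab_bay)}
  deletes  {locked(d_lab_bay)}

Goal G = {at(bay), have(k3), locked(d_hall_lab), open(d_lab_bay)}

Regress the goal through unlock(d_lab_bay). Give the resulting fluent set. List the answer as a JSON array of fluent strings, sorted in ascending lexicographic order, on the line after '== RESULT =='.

Compute (G \ add) ∪ pre:
  G ∩ del = {}  (empty — regression defined)
  G \ add = {at(bay), have(k3), locked(d_hall_lab), open(d_lab_bay)} \ {open(d_lab_bay)} = {at(bay), have(k3), locked(d_hall_lab)}
  ∪ pre   = {at(bay), have(k3), locked(d_hall_lab)} ∪ {have(k3), locked(d_lab_bay)}
          = {at(bay), have(k3), locked(d_hall_lab), locked(d_lab_bay)}

== RESULT ==
["at(bay)", "have(k3)", "locked(d_hall_lab)", "locked(d_lab_bay)"]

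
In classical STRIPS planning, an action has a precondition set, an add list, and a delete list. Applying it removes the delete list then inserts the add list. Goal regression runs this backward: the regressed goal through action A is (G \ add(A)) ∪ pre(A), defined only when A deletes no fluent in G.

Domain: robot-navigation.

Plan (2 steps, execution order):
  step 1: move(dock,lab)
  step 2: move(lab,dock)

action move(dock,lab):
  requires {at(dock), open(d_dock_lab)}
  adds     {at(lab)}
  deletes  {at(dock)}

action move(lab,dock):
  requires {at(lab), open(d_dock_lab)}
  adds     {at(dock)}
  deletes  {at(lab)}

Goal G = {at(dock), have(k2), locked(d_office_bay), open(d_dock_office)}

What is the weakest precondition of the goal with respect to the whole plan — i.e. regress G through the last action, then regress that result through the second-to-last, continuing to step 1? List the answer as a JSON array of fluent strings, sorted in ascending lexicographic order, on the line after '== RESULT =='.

Regress step by step:
  through step 2 (move(lab,dock)): drop {at(dock)}, keep {have(k2), locked(d_office_bay), open(d_dock_office)}, require {at(lab), open(d_dock_lab)}
    → {at(lab), have(k2), locked(d_office_bay), open(d_dock_lab), open(d_dock_office)}
  through step 1 (move(dock,lab)): drop {at(lab)}, keep {have(k2), locked(d_office_bay), open(d_dock_lab), open(d_dock_office)}, require {at(dock), open(d_dock_lab)}
    → {at(dock), have(k2), locked(d_office_bay), open(d_dock_lab), open(d_dock_office)}

== RESULT ==
["at(dock)", "have(k2)", "locked(d_office_bay)", "open(d_dock_lab)", "open(d_dock_office)"]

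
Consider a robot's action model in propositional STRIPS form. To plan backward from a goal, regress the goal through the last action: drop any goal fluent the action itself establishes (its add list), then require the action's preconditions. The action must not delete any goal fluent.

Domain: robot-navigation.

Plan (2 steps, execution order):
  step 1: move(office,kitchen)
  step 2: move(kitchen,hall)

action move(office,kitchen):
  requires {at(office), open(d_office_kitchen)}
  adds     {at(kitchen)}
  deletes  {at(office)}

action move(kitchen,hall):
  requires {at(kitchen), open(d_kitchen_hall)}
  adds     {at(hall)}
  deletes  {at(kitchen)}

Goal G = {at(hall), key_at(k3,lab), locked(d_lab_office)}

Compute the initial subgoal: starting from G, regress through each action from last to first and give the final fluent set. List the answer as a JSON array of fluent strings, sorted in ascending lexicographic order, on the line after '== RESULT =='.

Regress step by step:
  through step 2 (move(kitchen,hall)): drop {at(hall)}, keep {key_at(k3,lab), locked(d_lab_office)}, require {at(kitchen), open(d_kitchen_hall)}
    → {at(kitchen), key_at(k3,lab), locked(d_lab_office), open(d_kitchen_hall)}
  through step 1 (move(office,kitchen)): drop {at(kitchen)}, keep {key_at(k3,lab), locked(d_lab_office), open(d_kitchen_hall)}, require {at(office), open(d_office_kitchen)}
    → {at(office), key_at(k3,lab), locked(d_lab_office), open(d_kitchen_hall), open(d_office_kitchen)}

== RESULT ==
["at(office)", "key_at(k3,lab)", "locked(d_lab_office)", "open(d_kitchen_hall)", "open(d_office_kitchen)"]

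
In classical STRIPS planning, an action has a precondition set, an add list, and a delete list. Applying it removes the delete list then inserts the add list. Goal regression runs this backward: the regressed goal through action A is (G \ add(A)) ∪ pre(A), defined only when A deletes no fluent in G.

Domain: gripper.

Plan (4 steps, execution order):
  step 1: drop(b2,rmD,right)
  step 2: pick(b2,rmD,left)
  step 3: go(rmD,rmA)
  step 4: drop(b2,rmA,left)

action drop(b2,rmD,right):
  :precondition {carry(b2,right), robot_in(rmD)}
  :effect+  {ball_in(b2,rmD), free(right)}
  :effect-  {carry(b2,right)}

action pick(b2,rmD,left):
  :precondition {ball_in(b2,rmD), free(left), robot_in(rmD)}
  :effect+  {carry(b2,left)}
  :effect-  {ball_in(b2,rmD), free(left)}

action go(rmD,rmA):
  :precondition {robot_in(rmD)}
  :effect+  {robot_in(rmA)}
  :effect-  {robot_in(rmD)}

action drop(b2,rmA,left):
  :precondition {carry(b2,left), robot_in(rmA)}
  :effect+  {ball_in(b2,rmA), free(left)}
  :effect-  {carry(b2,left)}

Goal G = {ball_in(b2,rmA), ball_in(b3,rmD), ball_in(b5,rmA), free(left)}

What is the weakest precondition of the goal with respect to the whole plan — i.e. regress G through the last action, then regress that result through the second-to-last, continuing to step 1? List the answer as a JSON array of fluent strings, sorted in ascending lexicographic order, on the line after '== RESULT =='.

Regress step by step:
  through step 4 (drop(b2,rmA,left)): drop {ball_in(b2,rmA), free(left)}, keep {ball_in(b3,rmD), ball_in(b5,rmA)}, require {carry(b2,left), robot_in(rmA)}
    → {ball_in(b3,rmD), ball_in(b5,rmA), carry(b2,left), robot_in(rmA)}
  through step 3 (go(rmD,rmA)): drop {robot_in(rmA)}, keep {ball_in(b3,rmD), ball_in(b5,rmA), carry(b2,left)}, require {robot_in(rmD)}
    → {ball_in(b3,rmD), ball_in(b5,rmA), carry(b2,left), robot_in(rmD)}
  through step 2 (pick(b2,rmD,left)): drop {carry(b2,left)}, keep {ball_in(b3,rmD), ball_in(b5,rmA), robot_in(rmD)}, require {ball_in(b2,rmD), free(left), robot_in(rmD)}
    → {ball_in(b2,rmD), ball_in(b3,rmD), ball_in(b5,rmA), free(left), robot_in(rmD)}
  through step 1 (drop(b2,rmD,right)): drop {ball_in(b2,rmD)}, keep {ball_in(b3,rmD), ball_in(b5,rmA), free(left), robot_in(rmD)}, require {carry(b2,right), robot_in(rmD)}
    → {ball_in(b3,rmD), ball_in(b5,rmA), carry(b2,right), free(left), robot_in(rmD)}

== RESULT ==
["ball_in(b3,rmD)", "ball_in(b5,rmA)", "carry(b2,right)", "free(left)", "robot_in(rmD)"]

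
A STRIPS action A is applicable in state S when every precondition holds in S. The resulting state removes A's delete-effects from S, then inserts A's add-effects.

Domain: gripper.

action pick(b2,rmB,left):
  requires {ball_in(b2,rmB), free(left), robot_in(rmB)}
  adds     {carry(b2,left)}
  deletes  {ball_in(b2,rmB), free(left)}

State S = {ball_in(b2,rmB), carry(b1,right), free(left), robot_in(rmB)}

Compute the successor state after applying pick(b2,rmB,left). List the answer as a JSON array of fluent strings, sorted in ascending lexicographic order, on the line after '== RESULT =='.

Compute (S \ del) ∪ add:
  pre ⊆ S: {ball_in(b2,rmB), free(left), robot_in(rmB)} ⊆ S  — applicable
  S \ del = {carry(b1,right), robot_in(rmB)}
  ∪ add   = {carry(b1,right), carry(b2,left), robot_in(rmB)}

== RESULT ==
["carry(b1,right)", "carry(b2,left)", "robot_in(rmB)"]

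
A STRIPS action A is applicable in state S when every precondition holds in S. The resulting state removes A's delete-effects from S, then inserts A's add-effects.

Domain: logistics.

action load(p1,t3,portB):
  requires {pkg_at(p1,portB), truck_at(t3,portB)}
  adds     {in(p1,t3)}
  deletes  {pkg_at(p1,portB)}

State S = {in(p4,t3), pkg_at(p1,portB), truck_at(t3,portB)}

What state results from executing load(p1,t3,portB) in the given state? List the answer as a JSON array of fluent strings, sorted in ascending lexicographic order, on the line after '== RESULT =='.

Compute (S \ del) ∪ add:
  pre ⊆ S: {pkg_at(p1,portB), truck_at(t3,portB)} ⊆ S  — applicable
  S \ del = {in(p4,t3), truck_at(t3,portB)}
  ∪ add   = {in(p1,t3), in(p4,t3), truck_at(t3,portB)}

== RESULT ==
["in(p1,t3)", "in(p4,t3)", "truck_at(t3,portB)"]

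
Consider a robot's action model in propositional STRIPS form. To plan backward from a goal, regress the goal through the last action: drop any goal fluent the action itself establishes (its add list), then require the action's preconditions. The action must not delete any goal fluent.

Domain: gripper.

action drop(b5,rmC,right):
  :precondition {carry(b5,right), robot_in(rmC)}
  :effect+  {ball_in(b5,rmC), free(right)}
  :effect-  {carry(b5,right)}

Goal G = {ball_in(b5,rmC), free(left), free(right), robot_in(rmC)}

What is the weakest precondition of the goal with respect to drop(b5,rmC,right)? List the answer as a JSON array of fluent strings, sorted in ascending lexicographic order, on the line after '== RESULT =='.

Regress:
  G ∩ del = {}  (empty — regression defined)
  G \ add = {ball_in(b5,rmC), free(left), free(right), robot_in(rmC)} \ {ball_in(b5,rmC), free(right)} = {free(left), robot_in(rmC)}
  ∪ pre   = {free(left), robot_in(rmC)} ∪ {carry(b5,right), robot_in(rmC)}
          = {carry(b5,right), free(left), robot_in(rmC)}

== RESULT ==
["carry(b5,right)", "free(left)", "robot_in(rmC)"]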